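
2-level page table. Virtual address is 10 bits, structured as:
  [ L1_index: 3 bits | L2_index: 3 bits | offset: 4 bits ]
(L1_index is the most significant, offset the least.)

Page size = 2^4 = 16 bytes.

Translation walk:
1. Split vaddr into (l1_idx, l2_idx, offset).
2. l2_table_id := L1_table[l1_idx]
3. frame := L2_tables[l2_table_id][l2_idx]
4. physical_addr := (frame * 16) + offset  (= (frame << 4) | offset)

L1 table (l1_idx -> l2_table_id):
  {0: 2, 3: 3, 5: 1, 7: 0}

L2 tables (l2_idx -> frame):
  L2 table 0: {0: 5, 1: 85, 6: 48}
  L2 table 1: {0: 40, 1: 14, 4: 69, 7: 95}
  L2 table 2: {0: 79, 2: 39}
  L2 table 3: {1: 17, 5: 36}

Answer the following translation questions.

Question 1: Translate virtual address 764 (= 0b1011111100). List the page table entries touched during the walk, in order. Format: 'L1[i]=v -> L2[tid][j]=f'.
vaddr = 764 = 0b1011111100
Split: l1_idx=5, l2_idx=7, offset=12

Answer: L1[5]=1 -> L2[1][7]=95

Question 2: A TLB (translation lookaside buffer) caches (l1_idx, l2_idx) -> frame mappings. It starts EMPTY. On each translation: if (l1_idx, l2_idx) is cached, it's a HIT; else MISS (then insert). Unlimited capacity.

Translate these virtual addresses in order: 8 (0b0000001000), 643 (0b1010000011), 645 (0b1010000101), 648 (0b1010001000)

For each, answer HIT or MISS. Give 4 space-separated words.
Answer: MISS MISS HIT HIT

Derivation:
vaddr=8: (0,0) not in TLB -> MISS, insert
vaddr=643: (5,0) not in TLB -> MISS, insert
vaddr=645: (5,0) in TLB -> HIT
vaddr=648: (5,0) in TLB -> HIT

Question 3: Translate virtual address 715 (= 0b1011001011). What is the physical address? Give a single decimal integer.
Answer: 1115

Derivation:
vaddr = 715 = 0b1011001011
Split: l1_idx=5, l2_idx=4, offset=11
L1[5] = 1
L2[1][4] = 69
paddr = 69 * 16 + 11 = 1115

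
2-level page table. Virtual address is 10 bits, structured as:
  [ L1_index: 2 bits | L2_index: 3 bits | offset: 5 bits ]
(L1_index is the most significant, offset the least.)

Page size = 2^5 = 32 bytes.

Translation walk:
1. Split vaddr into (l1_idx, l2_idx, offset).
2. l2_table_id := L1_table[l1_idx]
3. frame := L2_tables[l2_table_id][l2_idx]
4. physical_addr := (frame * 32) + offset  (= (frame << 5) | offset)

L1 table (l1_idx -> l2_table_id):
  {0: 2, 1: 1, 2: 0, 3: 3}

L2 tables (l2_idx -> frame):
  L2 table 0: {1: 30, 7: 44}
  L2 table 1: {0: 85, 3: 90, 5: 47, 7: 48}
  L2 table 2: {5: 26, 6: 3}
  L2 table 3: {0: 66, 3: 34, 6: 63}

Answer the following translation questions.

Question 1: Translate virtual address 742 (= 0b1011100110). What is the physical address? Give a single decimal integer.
Answer: 1414

Derivation:
vaddr = 742 = 0b1011100110
Split: l1_idx=2, l2_idx=7, offset=6
L1[2] = 0
L2[0][7] = 44
paddr = 44 * 32 + 6 = 1414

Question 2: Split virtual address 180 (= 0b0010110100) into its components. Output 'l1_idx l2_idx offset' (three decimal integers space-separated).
Answer: 0 5 20

Derivation:
vaddr = 180 = 0b0010110100
  top 2 bits -> l1_idx = 0
  next 3 bits -> l2_idx = 5
  bottom 5 bits -> offset = 20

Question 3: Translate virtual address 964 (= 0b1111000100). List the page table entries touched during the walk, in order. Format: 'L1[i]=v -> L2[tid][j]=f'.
vaddr = 964 = 0b1111000100
Split: l1_idx=3, l2_idx=6, offset=4

Answer: L1[3]=3 -> L2[3][6]=63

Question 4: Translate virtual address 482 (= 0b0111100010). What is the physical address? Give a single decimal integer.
vaddr = 482 = 0b0111100010
Split: l1_idx=1, l2_idx=7, offset=2
L1[1] = 1
L2[1][7] = 48
paddr = 48 * 32 + 2 = 1538

Answer: 1538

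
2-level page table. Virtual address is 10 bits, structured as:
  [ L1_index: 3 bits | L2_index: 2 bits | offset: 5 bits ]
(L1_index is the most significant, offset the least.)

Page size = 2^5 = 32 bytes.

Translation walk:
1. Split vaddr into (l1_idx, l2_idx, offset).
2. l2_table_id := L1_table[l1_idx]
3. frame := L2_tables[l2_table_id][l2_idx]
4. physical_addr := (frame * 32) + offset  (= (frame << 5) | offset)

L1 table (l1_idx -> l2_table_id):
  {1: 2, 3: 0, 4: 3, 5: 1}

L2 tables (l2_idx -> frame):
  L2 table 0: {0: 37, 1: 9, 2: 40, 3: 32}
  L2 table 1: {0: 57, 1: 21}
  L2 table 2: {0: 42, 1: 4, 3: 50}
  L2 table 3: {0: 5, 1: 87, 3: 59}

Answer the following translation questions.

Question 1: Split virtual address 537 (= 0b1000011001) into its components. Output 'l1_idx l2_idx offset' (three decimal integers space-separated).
Answer: 4 0 25

Derivation:
vaddr = 537 = 0b1000011001
  top 3 bits -> l1_idx = 4
  next 2 bits -> l2_idx = 0
  bottom 5 bits -> offset = 25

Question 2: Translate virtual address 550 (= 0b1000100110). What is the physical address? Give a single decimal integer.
Answer: 2790

Derivation:
vaddr = 550 = 0b1000100110
Split: l1_idx=4, l2_idx=1, offset=6
L1[4] = 3
L2[3][1] = 87
paddr = 87 * 32 + 6 = 2790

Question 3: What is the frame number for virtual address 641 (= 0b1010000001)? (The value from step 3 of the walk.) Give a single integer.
Answer: 57

Derivation:
vaddr = 641: l1_idx=5, l2_idx=0
L1[5] = 1; L2[1][0] = 57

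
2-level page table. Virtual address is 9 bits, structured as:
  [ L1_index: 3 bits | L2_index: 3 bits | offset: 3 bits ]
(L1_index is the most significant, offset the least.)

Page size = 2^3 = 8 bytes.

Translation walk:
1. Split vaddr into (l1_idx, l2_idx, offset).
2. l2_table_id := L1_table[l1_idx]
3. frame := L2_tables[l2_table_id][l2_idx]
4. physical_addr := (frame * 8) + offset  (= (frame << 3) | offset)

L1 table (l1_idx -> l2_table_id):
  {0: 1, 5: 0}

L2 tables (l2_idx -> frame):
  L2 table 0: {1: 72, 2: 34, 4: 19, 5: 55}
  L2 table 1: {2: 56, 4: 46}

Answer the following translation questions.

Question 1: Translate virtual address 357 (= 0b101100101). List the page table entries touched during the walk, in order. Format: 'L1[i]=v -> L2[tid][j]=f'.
vaddr = 357 = 0b101100101
Split: l1_idx=5, l2_idx=4, offset=5

Answer: L1[5]=0 -> L2[0][4]=19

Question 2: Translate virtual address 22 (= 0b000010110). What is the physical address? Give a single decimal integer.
vaddr = 22 = 0b000010110
Split: l1_idx=0, l2_idx=2, offset=6
L1[0] = 1
L2[1][2] = 56
paddr = 56 * 8 + 6 = 454

Answer: 454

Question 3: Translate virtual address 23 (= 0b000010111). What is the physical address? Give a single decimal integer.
Answer: 455

Derivation:
vaddr = 23 = 0b000010111
Split: l1_idx=0, l2_idx=2, offset=7
L1[0] = 1
L2[1][2] = 56
paddr = 56 * 8 + 7 = 455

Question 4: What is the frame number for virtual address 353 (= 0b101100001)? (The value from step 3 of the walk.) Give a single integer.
vaddr = 353: l1_idx=5, l2_idx=4
L1[5] = 0; L2[0][4] = 19

Answer: 19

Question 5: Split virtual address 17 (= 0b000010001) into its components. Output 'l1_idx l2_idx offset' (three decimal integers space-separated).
vaddr = 17 = 0b000010001
  top 3 bits -> l1_idx = 0
  next 3 bits -> l2_idx = 2
  bottom 3 bits -> offset = 1

Answer: 0 2 1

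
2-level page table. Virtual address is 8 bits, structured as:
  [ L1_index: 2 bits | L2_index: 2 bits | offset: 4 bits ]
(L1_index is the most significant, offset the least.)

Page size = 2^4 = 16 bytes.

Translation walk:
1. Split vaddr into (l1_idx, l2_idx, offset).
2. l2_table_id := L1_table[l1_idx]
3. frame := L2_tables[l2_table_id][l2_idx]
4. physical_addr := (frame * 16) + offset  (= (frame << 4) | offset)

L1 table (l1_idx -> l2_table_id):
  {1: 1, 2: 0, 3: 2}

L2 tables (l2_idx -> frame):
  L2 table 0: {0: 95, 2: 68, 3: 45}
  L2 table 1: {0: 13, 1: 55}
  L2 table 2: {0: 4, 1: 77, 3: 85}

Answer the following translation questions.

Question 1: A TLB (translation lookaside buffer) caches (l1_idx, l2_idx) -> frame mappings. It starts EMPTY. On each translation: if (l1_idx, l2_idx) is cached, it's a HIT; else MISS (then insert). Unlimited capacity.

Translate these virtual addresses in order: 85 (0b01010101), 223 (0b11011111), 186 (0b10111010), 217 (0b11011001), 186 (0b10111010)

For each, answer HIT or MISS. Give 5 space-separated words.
Answer: MISS MISS MISS HIT HIT

Derivation:
vaddr=85: (1,1) not in TLB -> MISS, insert
vaddr=223: (3,1) not in TLB -> MISS, insert
vaddr=186: (2,3) not in TLB -> MISS, insert
vaddr=217: (3,1) in TLB -> HIT
vaddr=186: (2,3) in TLB -> HIT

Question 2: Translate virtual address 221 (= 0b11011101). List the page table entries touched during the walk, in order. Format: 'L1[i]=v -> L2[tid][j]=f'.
Answer: L1[3]=2 -> L2[2][1]=77

Derivation:
vaddr = 221 = 0b11011101
Split: l1_idx=3, l2_idx=1, offset=13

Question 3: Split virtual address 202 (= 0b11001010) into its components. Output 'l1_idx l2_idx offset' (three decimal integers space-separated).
Answer: 3 0 10

Derivation:
vaddr = 202 = 0b11001010
  top 2 bits -> l1_idx = 3
  next 2 bits -> l2_idx = 0
  bottom 4 bits -> offset = 10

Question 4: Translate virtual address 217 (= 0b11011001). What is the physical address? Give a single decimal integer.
vaddr = 217 = 0b11011001
Split: l1_idx=3, l2_idx=1, offset=9
L1[3] = 2
L2[2][1] = 77
paddr = 77 * 16 + 9 = 1241

Answer: 1241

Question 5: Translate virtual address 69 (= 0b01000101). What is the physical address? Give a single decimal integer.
Answer: 213

Derivation:
vaddr = 69 = 0b01000101
Split: l1_idx=1, l2_idx=0, offset=5
L1[1] = 1
L2[1][0] = 13
paddr = 13 * 16 + 5 = 213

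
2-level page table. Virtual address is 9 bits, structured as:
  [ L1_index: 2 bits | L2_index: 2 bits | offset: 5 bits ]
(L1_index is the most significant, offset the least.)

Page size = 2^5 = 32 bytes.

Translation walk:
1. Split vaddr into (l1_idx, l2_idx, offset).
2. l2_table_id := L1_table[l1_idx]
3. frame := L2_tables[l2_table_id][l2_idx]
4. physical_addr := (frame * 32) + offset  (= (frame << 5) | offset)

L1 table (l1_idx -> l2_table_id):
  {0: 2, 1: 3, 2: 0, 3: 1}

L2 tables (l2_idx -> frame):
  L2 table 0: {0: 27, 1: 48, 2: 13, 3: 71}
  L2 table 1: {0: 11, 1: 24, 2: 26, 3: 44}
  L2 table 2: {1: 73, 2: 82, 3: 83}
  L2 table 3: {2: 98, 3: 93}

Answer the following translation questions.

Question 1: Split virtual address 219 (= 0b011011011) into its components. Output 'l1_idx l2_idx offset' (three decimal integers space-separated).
Answer: 1 2 27

Derivation:
vaddr = 219 = 0b011011011
  top 2 bits -> l1_idx = 1
  next 2 bits -> l2_idx = 2
  bottom 5 bits -> offset = 27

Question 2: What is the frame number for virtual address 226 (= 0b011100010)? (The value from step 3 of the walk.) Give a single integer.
vaddr = 226: l1_idx=1, l2_idx=3
L1[1] = 3; L2[3][3] = 93

Answer: 93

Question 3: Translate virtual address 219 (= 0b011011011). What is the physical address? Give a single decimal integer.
Answer: 3163

Derivation:
vaddr = 219 = 0b011011011
Split: l1_idx=1, l2_idx=2, offset=27
L1[1] = 3
L2[3][2] = 98
paddr = 98 * 32 + 27 = 3163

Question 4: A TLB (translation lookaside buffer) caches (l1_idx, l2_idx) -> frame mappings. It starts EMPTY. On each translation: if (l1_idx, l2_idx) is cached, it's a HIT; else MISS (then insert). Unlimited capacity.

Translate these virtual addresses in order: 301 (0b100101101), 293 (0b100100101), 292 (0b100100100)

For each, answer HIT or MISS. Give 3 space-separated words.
vaddr=301: (2,1) not in TLB -> MISS, insert
vaddr=293: (2,1) in TLB -> HIT
vaddr=292: (2,1) in TLB -> HIT

Answer: MISS HIT HIT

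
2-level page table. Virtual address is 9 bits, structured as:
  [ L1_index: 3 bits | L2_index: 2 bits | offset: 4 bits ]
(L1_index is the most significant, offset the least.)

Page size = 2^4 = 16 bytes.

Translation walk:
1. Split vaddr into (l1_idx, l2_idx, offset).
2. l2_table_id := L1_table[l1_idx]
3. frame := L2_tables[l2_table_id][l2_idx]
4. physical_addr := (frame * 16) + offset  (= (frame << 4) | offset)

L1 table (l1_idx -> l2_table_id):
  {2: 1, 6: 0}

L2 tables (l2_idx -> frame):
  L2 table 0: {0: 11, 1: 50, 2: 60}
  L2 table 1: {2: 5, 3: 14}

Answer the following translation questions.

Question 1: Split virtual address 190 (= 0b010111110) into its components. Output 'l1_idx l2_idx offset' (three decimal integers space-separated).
vaddr = 190 = 0b010111110
  top 3 bits -> l1_idx = 2
  next 2 bits -> l2_idx = 3
  bottom 4 bits -> offset = 14

Answer: 2 3 14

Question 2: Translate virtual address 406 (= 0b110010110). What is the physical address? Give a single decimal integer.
Answer: 806

Derivation:
vaddr = 406 = 0b110010110
Split: l1_idx=6, l2_idx=1, offset=6
L1[6] = 0
L2[0][1] = 50
paddr = 50 * 16 + 6 = 806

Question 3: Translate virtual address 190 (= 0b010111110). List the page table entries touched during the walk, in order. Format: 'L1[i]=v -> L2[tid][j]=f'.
Answer: L1[2]=1 -> L2[1][3]=14

Derivation:
vaddr = 190 = 0b010111110
Split: l1_idx=2, l2_idx=3, offset=14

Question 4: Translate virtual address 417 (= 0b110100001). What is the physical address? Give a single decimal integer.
Answer: 961

Derivation:
vaddr = 417 = 0b110100001
Split: l1_idx=6, l2_idx=2, offset=1
L1[6] = 0
L2[0][2] = 60
paddr = 60 * 16 + 1 = 961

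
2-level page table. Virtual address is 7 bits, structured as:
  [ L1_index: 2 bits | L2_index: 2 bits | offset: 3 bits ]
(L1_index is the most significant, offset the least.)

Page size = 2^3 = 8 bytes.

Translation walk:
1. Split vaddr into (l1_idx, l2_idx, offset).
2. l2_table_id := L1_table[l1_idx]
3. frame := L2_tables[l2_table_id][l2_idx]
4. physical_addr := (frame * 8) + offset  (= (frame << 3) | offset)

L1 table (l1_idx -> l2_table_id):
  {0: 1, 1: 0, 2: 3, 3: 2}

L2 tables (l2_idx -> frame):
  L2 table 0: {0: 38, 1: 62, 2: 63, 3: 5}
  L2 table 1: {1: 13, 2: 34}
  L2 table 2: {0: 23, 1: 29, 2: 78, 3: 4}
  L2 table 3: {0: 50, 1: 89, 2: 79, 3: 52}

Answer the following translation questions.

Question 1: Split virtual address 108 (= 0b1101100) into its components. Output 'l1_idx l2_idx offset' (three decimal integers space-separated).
vaddr = 108 = 0b1101100
  top 2 bits -> l1_idx = 3
  next 2 bits -> l2_idx = 1
  bottom 3 bits -> offset = 4

Answer: 3 1 4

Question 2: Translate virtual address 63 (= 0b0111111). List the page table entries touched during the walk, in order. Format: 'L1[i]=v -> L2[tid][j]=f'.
vaddr = 63 = 0b0111111
Split: l1_idx=1, l2_idx=3, offset=7

Answer: L1[1]=0 -> L2[0][3]=5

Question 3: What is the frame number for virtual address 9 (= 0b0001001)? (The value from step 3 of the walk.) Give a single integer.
Answer: 13

Derivation:
vaddr = 9: l1_idx=0, l2_idx=1
L1[0] = 1; L2[1][1] = 13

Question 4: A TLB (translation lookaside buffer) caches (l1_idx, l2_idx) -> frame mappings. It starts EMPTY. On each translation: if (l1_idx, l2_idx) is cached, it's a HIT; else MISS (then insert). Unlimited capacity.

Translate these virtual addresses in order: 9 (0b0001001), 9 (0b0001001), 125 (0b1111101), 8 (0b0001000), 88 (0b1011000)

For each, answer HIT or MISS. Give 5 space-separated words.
vaddr=9: (0,1) not in TLB -> MISS, insert
vaddr=9: (0,1) in TLB -> HIT
vaddr=125: (3,3) not in TLB -> MISS, insert
vaddr=8: (0,1) in TLB -> HIT
vaddr=88: (2,3) not in TLB -> MISS, insert

Answer: MISS HIT MISS HIT MISS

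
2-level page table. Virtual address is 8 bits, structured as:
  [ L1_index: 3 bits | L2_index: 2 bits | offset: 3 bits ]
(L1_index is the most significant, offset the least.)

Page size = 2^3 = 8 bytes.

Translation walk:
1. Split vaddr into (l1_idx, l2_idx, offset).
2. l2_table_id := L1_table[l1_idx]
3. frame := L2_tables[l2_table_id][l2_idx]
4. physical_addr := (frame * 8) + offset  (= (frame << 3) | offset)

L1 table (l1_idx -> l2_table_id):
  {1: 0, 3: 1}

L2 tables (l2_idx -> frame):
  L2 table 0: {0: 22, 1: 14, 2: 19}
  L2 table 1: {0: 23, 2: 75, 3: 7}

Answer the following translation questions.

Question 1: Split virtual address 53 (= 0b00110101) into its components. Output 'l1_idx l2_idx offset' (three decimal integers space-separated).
Answer: 1 2 5

Derivation:
vaddr = 53 = 0b00110101
  top 3 bits -> l1_idx = 1
  next 2 bits -> l2_idx = 2
  bottom 3 bits -> offset = 5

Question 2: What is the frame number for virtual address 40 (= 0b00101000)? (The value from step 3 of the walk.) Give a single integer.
Answer: 14

Derivation:
vaddr = 40: l1_idx=1, l2_idx=1
L1[1] = 0; L2[0][1] = 14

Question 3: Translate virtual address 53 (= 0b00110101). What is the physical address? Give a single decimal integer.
vaddr = 53 = 0b00110101
Split: l1_idx=1, l2_idx=2, offset=5
L1[1] = 0
L2[0][2] = 19
paddr = 19 * 8 + 5 = 157

Answer: 157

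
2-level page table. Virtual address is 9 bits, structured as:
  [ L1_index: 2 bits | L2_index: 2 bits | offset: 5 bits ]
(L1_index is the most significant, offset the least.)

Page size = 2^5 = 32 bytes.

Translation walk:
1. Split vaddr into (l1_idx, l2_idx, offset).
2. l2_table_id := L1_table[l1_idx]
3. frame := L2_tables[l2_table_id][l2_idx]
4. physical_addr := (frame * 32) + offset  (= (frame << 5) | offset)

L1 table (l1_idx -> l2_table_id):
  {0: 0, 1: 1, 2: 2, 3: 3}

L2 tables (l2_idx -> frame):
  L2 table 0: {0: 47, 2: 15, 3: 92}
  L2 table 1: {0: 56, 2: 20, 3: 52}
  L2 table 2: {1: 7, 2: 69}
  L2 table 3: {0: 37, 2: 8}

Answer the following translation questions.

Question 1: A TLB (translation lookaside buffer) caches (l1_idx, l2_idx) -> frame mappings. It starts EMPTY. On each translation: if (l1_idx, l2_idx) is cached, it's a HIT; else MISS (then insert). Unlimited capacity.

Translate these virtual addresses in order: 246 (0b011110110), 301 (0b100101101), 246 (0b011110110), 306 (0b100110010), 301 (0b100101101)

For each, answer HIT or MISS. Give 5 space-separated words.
Answer: MISS MISS HIT HIT HIT

Derivation:
vaddr=246: (1,3) not in TLB -> MISS, insert
vaddr=301: (2,1) not in TLB -> MISS, insert
vaddr=246: (1,3) in TLB -> HIT
vaddr=306: (2,1) in TLB -> HIT
vaddr=301: (2,1) in TLB -> HIT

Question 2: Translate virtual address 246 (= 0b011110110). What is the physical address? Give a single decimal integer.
vaddr = 246 = 0b011110110
Split: l1_idx=1, l2_idx=3, offset=22
L1[1] = 1
L2[1][3] = 52
paddr = 52 * 32 + 22 = 1686

Answer: 1686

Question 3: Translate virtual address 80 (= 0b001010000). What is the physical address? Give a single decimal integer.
Answer: 496

Derivation:
vaddr = 80 = 0b001010000
Split: l1_idx=0, l2_idx=2, offset=16
L1[0] = 0
L2[0][2] = 15
paddr = 15 * 32 + 16 = 496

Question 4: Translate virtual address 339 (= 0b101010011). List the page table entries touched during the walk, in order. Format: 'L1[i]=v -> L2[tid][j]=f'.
vaddr = 339 = 0b101010011
Split: l1_idx=2, l2_idx=2, offset=19

Answer: L1[2]=2 -> L2[2][2]=69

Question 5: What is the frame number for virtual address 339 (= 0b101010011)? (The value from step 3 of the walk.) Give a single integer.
Answer: 69

Derivation:
vaddr = 339: l1_idx=2, l2_idx=2
L1[2] = 2; L2[2][2] = 69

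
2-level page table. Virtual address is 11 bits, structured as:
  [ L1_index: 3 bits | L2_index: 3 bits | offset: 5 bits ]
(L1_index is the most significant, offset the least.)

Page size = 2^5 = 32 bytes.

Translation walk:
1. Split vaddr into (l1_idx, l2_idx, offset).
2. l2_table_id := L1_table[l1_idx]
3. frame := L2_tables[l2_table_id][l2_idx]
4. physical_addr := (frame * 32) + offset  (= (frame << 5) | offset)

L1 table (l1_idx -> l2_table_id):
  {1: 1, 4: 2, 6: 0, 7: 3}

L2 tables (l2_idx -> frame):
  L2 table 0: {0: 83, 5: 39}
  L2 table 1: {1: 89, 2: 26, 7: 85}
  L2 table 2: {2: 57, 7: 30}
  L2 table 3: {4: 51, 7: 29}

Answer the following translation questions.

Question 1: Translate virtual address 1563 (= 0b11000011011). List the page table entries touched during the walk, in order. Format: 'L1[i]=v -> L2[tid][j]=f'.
Answer: L1[6]=0 -> L2[0][0]=83

Derivation:
vaddr = 1563 = 0b11000011011
Split: l1_idx=6, l2_idx=0, offset=27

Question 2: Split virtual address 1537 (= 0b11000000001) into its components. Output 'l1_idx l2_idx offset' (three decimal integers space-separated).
vaddr = 1537 = 0b11000000001
  top 3 bits -> l1_idx = 6
  next 3 bits -> l2_idx = 0
  bottom 5 bits -> offset = 1

Answer: 6 0 1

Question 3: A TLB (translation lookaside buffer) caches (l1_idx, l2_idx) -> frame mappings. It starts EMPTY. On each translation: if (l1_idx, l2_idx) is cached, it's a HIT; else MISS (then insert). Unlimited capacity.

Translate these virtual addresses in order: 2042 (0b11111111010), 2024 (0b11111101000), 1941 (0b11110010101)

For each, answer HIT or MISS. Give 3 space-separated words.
vaddr=2042: (7,7) not in TLB -> MISS, insert
vaddr=2024: (7,7) in TLB -> HIT
vaddr=1941: (7,4) not in TLB -> MISS, insert

Answer: MISS HIT MISS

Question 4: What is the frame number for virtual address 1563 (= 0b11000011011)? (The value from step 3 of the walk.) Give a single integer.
Answer: 83

Derivation:
vaddr = 1563: l1_idx=6, l2_idx=0
L1[6] = 0; L2[0][0] = 83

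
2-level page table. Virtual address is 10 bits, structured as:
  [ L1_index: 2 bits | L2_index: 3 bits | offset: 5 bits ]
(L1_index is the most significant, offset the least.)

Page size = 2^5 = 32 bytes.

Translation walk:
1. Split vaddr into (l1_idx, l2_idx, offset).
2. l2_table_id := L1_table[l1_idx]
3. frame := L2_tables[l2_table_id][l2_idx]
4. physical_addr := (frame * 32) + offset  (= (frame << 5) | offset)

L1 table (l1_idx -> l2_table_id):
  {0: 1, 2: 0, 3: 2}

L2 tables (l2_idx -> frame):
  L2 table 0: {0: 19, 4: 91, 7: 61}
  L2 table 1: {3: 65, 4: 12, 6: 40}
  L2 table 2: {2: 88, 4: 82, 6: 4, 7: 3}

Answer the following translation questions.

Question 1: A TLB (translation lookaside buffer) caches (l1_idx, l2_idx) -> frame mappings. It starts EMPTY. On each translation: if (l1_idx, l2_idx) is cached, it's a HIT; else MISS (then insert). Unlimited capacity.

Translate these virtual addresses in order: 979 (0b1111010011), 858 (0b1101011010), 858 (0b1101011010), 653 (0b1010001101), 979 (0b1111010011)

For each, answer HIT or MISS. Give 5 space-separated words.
Answer: MISS MISS HIT MISS HIT

Derivation:
vaddr=979: (3,6) not in TLB -> MISS, insert
vaddr=858: (3,2) not in TLB -> MISS, insert
vaddr=858: (3,2) in TLB -> HIT
vaddr=653: (2,4) not in TLB -> MISS, insert
vaddr=979: (3,6) in TLB -> HIT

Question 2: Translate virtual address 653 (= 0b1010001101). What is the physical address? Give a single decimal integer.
Answer: 2925

Derivation:
vaddr = 653 = 0b1010001101
Split: l1_idx=2, l2_idx=4, offset=13
L1[2] = 0
L2[0][4] = 91
paddr = 91 * 32 + 13 = 2925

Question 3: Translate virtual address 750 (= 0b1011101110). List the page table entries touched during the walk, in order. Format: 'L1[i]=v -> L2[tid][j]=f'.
Answer: L1[2]=0 -> L2[0][7]=61

Derivation:
vaddr = 750 = 0b1011101110
Split: l1_idx=2, l2_idx=7, offset=14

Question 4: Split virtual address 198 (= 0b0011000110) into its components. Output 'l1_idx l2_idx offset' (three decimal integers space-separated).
vaddr = 198 = 0b0011000110
  top 2 bits -> l1_idx = 0
  next 3 bits -> l2_idx = 6
  bottom 5 bits -> offset = 6

Answer: 0 6 6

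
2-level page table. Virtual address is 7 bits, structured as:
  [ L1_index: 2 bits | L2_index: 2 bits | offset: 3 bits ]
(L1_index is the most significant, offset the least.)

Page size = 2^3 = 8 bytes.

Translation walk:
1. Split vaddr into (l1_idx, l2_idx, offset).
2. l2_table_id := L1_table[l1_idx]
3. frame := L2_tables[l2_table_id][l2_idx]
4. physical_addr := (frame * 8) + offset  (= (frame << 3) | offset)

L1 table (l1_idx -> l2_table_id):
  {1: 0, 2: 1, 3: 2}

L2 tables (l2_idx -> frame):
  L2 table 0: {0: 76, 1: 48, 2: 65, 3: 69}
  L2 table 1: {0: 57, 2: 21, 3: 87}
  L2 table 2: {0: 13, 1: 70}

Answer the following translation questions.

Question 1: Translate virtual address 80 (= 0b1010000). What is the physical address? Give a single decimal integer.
vaddr = 80 = 0b1010000
Split: l1_idx=2, l2_idx=2, offset=0
L1[2] = 1
L2[1][2] = 21
paddr = 21 * 8 + 0 = 168

Answer: 168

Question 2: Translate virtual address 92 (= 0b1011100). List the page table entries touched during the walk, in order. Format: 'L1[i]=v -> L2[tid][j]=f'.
Answer: L1[2]=1 -> L2[1][3]=87

Derivation:
vaddr = 92 = 0b1011100
Split: l1_idx=2, l2_idx=3, offset=4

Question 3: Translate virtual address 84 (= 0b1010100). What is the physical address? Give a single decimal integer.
Answer: 172

Derivation:
vaddr = 84 = 0b1010100
Split: l1_idx=2, l2_idx=2, offset=4
L1[2] = 1
L2[1][2] = 21
paddr = 21 * 8 + 4 = 172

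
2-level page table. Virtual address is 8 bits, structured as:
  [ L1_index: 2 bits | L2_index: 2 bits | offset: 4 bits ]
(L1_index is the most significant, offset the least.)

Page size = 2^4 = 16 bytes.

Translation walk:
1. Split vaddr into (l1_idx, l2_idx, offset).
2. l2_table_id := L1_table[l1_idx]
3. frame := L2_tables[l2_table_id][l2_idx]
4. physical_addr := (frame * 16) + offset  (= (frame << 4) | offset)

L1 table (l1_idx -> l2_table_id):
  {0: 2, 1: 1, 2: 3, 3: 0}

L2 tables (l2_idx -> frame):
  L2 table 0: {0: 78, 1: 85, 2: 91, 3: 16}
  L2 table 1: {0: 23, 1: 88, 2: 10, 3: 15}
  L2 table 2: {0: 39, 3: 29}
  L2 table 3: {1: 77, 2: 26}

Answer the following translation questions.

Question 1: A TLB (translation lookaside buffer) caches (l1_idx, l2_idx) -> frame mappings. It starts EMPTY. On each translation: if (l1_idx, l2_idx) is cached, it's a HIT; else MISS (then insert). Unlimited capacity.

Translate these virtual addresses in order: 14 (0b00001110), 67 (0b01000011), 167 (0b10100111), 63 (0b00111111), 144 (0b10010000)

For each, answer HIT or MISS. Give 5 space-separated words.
vaddr=14: (0,0) not in TLB -> MISS, insert
vaddr=67: (1,0) not in TLB -> MISS, insert
vaddr=167: (2,2) not in TLB -> MISS, insert
vaddr=63: (0,3) not in TLB -> MISS, insert
vaddr=144: (2,1) not in TLB -> MISS, insert

Answer: MISS MISS MISS MISS MISS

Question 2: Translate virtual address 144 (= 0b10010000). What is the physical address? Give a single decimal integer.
Answer: 1232

Derivation:
vaddr = 144 = 0b10010000
Split: l1_idx=2, l2_idx=1, offset=0
L1[2] = 3
L2[3][1] = 77
paddr = 77 * 16 + 0 = 1232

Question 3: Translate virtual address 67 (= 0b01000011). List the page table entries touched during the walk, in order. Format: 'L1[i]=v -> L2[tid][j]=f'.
Answer: L1[1]=1 -> L2[1][0]=23

Derivation:
vaddr = 67 = 0b01000011
Split: l1_idx=1, l2_idx=0, offset=3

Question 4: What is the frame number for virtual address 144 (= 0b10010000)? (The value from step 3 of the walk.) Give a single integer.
vaddr = 144: l1_idx=2, l2_idx=1
L1[2] = 3; L2[3][1] = 77

Answer: 77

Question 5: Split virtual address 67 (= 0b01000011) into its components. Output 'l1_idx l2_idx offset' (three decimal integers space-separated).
vaddr = 67 = 0b01000011
  top 2 bits -> l1_idx = 1
  next 2 bits -> l2_idx = 0
  bottom 4 bits -> offset = 3

Answer: 1 0 3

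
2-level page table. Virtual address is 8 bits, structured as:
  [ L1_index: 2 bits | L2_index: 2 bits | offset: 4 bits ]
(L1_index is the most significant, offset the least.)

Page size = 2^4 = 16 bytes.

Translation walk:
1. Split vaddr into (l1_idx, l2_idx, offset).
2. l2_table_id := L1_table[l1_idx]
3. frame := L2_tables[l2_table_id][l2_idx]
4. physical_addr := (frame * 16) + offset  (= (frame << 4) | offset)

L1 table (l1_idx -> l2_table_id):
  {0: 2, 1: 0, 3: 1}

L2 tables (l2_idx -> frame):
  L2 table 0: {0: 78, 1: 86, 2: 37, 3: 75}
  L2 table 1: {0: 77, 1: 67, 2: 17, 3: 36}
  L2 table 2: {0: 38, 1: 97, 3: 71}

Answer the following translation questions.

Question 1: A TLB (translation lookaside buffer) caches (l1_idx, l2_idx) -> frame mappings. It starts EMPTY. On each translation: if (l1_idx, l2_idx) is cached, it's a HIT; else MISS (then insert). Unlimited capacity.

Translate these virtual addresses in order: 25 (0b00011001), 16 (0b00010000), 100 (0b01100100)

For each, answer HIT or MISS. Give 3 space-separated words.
vaddr=25: (0,1) not in TLB -> MISS, insert
vaddr=16: (0,1) in TLB -> HIT
vaddr=100: (1,2) not in TLB -> MISS, insert

Answer: MISS HIT MISS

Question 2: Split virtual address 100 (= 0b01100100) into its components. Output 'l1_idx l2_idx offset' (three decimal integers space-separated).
vaddr = 100 = 0b01100100
  top 2 bits -> l1_idx = 1
  next 2 bits -> l2_idx = 2
  bottom 4 bits -> offset = 4

Answer: 1 2 4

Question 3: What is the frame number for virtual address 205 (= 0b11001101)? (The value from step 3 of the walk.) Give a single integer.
vaddr = 205: l1_idx=3, l2_idx=0
L1[3] = 1; L2[1][0] = 77

Answer: 77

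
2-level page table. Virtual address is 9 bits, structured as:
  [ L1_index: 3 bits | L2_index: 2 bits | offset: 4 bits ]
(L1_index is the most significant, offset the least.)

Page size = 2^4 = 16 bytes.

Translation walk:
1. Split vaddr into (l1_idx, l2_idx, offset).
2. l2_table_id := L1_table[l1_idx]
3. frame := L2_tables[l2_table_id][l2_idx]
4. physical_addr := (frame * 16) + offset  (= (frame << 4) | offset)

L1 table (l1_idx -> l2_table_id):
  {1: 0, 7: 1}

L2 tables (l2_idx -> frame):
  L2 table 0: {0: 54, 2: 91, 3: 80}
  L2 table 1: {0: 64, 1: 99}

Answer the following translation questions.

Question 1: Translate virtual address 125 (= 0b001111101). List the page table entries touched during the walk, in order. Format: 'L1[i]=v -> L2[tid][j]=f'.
Answer: L1[1]=0 -> L2[0][3]=80

Derivation:
vaddr = 125 = 0b001111101
Split: l1_idx=1, l2_idx=3, offset=13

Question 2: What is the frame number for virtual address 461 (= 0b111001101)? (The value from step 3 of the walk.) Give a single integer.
vaddr = 461: l1_idx=7, l2_idx=0
L1[7] = 1; L2[1][0] = 64

Answer: 64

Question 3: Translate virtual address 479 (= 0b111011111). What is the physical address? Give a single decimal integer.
Answer: 1599

Derivation:
vaddr = 479 = 0b111011111
Split: l1_idx=7, l2_idx=1, offset=15
L1[7] = 1
L2[1][1] = 99
paddr = 99 * 16 + 15 = 1599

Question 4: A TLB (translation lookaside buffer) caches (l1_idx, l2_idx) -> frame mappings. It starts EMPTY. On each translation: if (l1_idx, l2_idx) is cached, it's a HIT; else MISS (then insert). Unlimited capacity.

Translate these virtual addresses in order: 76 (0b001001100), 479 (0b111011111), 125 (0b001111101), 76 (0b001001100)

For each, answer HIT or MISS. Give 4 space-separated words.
vaddr=76: (1,0) not in TLB -> MISS, insert
vaddr=479: (7,1) not in TLB -> MISS, insert
vaddr=125: (1,3) not in TLB -> MISS, insert
vaddr=76: (1,0) in TLB -> HIT

Answer: MISS MISS MISS HIT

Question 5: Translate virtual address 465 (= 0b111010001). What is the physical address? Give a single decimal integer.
Answer: 1585

Derivation:
vaddr = 465 = 0b111010001
Split: l1_idx=7, l2_idx=1, offset=1
L1[7] = 1
L2[1][1] = 99
paddr = 99 * 16 + 1 = 1585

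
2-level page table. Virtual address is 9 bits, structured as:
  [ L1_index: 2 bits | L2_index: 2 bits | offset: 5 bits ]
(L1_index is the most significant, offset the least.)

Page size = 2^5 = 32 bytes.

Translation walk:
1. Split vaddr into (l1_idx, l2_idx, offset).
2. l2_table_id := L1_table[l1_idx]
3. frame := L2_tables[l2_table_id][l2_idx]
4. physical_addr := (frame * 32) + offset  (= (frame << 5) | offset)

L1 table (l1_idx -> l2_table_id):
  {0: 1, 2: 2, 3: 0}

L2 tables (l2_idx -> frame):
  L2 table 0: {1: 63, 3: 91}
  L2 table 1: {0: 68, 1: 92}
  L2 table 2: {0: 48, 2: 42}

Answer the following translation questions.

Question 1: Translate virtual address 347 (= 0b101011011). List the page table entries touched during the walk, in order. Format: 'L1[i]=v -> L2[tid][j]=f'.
vaddr = 347 = 0b101011011
Split: l1_idx=2, l2_idx=2, offset=27

Answer: L1[2]=2 -> L2[2][2]=42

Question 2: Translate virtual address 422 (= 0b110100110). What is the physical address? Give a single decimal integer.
vaddr = 422 = 0b110100110
Split: l1_idx=3, l2_idx=1, offset=6
L1[3] = 0
L2[0][1] = 63
paddr = 63 * 32 + 6 = 2022

Answer: 2022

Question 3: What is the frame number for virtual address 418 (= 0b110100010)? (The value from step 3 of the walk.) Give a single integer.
Answer: 63

Derivation:
vaddr = 418: l1_idx=3, l2_idx=1
L1[3] = 0; L2[0][1] = 63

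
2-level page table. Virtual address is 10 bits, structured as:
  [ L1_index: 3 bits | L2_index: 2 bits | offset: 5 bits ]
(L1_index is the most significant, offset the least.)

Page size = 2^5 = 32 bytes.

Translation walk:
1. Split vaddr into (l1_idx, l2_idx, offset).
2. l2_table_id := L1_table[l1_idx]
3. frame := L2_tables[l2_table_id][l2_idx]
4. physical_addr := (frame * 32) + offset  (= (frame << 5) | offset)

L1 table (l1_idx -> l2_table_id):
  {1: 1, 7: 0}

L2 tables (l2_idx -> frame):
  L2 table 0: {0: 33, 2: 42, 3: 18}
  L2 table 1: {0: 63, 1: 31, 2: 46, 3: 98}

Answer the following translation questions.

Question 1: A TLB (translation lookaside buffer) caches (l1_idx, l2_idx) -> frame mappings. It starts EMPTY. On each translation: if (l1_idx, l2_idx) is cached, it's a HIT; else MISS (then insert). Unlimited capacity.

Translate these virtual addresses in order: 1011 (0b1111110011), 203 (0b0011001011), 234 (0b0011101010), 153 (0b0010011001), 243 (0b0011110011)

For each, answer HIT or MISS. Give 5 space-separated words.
Answer: MISS MISS MISS MISS HIT

Derivation:
vaddr=1011: (7,3) not in TLB -> MISS, insert
vaddr=203: (1,2) not in TLB -> MISS, insert
vaddr=234: (1,3) not in TLB -> MISS, insert
vaddr=153: (1,0) not in TLB -> MISS, insert
vaddr=243: (1,3) in TLB -> HIT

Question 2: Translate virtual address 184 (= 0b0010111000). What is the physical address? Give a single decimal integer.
vaddr = 184 = 0b0010111000
Split: l1_idx=1, l2_idx=1, offset=24
L1[1] = 1
L2[1][1] = 31
paddr = 31 * 32 + 24 = 1016

Answer: 1016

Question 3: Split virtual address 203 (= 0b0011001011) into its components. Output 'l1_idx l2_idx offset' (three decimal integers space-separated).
Answer: 1 2 11

Derivation:
vaddr = 203 = 0b0011001011
  top 3 bits -> l1_idx = 1
  next 2 bits -> l2_idx = 2
  bottom 5 bits -> offset = 11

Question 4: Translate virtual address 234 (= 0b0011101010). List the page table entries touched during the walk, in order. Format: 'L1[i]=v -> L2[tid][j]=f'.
vaddr = 234 = 0b0011101010
Split: l1_idx=1, l2_idx=3, offset=10

Answer: L1[1]=1 -> L2[1][3]=98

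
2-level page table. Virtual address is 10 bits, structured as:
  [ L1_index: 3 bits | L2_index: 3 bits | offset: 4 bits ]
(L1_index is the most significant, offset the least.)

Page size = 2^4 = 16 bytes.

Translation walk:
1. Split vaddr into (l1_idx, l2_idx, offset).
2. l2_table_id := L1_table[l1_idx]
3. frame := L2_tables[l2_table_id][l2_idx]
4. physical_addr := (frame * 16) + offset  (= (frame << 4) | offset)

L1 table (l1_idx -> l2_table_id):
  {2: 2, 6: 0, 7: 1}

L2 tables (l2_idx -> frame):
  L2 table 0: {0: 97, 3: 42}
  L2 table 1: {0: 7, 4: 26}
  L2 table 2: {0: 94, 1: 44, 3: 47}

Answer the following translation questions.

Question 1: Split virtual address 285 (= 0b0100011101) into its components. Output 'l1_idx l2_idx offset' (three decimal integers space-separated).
Answer: 2 1 13

Derivation:
vaddr = 285 = 0b0100011101
  top 3 bits -> l1_idx = 2
  next 3 bits -> l2_idx = 1
  bottom 4 bits -> offset = 13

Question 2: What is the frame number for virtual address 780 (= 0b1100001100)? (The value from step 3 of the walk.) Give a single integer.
Answer: 97

Derivation:
vaddr = 780: l1_idx=6, l2_idx=0
L1[6] = 0; L2[0][0] = 97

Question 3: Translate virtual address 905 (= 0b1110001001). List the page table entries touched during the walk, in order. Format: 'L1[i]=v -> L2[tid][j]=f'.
vaddr = 905 = 0b1110001001
Split: l1_idx=7, l2_idx=0, offset=9

Answer: L1[7]=1 -> L2[1][0]=7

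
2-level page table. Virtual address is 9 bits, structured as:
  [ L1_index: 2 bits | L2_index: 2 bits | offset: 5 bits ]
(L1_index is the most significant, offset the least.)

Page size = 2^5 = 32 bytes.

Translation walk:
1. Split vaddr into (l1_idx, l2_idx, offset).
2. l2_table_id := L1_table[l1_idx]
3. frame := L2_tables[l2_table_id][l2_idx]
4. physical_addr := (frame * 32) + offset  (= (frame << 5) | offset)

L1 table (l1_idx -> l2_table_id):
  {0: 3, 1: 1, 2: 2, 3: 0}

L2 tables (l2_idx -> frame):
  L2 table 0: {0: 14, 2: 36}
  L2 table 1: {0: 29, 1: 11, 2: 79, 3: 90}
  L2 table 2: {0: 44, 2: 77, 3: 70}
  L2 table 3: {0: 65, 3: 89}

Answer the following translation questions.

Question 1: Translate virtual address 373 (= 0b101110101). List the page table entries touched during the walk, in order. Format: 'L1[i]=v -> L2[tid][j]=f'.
Answer: L1[2]=2 -> L2[2][3]=70

Derivation:
vaddr = 373 = 0b101110101
Split: l1_idx=2, l2_idx=3, offset=21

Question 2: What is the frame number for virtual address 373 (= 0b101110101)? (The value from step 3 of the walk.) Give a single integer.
vaddr = 373: l1_idx=2, l2_idx=3
L1[2] = 2; L2[2][3] = 70

Answer: 70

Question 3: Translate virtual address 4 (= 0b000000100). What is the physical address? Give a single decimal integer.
vaddr = 4 = 0b000000100
Split: l1_idx=0, l2_idx=0, offset=4
L1[0] = 3
L2[3][0] = 65
paddr = 65 * 32 + 4 = 2084

Answer: 2084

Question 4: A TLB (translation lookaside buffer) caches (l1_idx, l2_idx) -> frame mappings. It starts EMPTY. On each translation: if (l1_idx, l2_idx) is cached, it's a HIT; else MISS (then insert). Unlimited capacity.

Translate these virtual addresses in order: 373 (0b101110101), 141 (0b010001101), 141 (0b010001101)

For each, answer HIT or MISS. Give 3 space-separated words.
Answer: MISS MISS HIT

Derivation:
vaddr=373: (2,3) not in TLB -> MISS, insert
vaddr=141: (1,0) not in TLB -> MISS, insert
vaddr=141: (1,0) in TLB -> HIT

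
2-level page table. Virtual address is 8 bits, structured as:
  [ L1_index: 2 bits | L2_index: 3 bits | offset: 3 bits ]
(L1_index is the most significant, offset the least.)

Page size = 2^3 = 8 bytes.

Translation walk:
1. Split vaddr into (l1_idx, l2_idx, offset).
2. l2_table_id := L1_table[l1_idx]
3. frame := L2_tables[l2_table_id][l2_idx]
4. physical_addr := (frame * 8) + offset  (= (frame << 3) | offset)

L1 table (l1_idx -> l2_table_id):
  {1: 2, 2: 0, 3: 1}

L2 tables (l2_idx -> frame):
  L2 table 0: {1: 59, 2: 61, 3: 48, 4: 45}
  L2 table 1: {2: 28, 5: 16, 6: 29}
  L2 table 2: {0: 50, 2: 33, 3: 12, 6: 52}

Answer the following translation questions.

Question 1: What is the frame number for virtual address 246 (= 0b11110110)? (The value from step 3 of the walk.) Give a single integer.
vaddr = 246: l1_idx=3, l2_idx=6
L1[3] = 1; L2[1][6] = 29

Answer: 29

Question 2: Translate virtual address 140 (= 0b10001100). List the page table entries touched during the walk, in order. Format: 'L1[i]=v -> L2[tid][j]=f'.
Answer: L1[2]=0 -> L2[0][1]=59

Derivation:
vaddr = 140 = 0b10001100
Split: l1_idx=2, l2_idx=1, offset=4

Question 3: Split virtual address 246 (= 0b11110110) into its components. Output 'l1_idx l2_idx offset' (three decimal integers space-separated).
vaddr = 246 = 0b11110110
  top 2 bits -> l1_idx = 3
  next 3 bits -> l2_idx = 6
  bottom 3 bits -> offset = 6

Answer: 3 6 6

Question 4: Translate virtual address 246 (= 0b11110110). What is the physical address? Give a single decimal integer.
vaddr = 246 = 0b11110110
Split: l1_idx=3, l2_idx=6, offset=6
L1[3] = 1
L2[1][6] = 29
paddr = 29 * 8 + 6 = 238

Answer: 238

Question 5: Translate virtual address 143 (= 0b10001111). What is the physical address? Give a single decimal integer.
vaddr = 143 = 0b10001111
Split: l1_idx=2, l2_idx=1, offset=7
L1[2] = 0
L2[0][1] = 59
paddr = 59 * 8 + 7 = 479

Answer: 479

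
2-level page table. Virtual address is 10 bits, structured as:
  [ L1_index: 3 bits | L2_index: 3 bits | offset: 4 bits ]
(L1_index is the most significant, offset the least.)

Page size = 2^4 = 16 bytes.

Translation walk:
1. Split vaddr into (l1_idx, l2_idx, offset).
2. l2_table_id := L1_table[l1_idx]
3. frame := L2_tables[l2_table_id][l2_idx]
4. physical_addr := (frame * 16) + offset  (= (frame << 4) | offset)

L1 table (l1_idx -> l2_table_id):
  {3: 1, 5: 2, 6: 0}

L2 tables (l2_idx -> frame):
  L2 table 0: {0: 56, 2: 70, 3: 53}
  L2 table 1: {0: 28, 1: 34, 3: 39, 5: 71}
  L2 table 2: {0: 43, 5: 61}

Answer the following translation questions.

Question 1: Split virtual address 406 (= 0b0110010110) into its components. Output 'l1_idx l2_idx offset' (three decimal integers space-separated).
Answer: 3 1 6

Derivation:
vaddr = 406 = 0b0110010110
  top 3 bits -> l1_idx = 3
  next 3 bits -> l2_idx = 1
  bottom 4 bits -> offset = 6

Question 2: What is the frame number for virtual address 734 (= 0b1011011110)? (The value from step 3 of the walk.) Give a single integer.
vaddr = 734: l1_idx=5, l2_idx=5
L1[5] = 2; L2[2][5] = 61

Answer: 61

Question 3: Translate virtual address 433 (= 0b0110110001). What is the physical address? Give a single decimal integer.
vaddr = 433 = 0b0110110001
Split: l1_idx=3, l2_idx=3, offset=1
L1[3] = 1
L2[1][3] = 39
paddr = 39 * 16 + 1 = 625

Answer: 625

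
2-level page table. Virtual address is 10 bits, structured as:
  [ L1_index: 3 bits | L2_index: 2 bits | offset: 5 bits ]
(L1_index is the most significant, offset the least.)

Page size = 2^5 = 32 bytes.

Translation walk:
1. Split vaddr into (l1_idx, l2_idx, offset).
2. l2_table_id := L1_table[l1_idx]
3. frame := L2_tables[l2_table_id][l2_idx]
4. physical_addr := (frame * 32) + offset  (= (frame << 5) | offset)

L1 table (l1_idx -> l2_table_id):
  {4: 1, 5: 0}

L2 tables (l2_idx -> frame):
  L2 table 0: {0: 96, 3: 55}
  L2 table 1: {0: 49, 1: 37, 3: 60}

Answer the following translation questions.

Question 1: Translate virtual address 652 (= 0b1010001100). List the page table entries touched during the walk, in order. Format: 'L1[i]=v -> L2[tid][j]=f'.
vaddr = 652 = 0b1010001100
Split: l1_idx=5, l2_idx=0, offset=12

Answer: L1[5]=0 -> L2[0][0]=96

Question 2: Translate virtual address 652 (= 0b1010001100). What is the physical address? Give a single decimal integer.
Answer: 3084

Derivation:
vaddr = 652 = 0b1010001100
Split: l1_idx=5, l2_idx=0, offset=12
L1[5] = 0
L2[0][0] = 96
paddr = 96 * 32 + 12 = 3084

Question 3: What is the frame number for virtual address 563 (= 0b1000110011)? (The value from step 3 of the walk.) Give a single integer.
vaddr = 563: l1_idx=4, l2_idx=1
L1[4] = 1; L2[1][1] = 37

Answer: 37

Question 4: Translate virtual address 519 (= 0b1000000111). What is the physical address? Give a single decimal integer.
vaddr = 519 = 0b1000000111
Split: l1_idx=4, l2_idx=0, offset=7
L1[4] = 1
L2[1][0] = 49
paddr = 49 * 32 + 7 = 1575

Answer: 1575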